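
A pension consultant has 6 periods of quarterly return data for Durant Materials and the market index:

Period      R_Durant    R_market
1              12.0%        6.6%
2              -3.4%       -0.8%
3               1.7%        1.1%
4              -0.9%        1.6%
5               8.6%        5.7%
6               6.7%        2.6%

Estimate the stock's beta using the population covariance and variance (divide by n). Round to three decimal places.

Mean R_i = (12.0 − 3.4 + 1.7 − 0.9 + 8.6 + 6.7) / 6 = 4.1167%
Mean R_m = (6.6 − 0.8 + 1.1 + 1.6 + 5.7 + 2.6) / 6 = 2.8000%
Σ(R_i − R̄_i)(R_m − R̄_m) = 79.6300  ⇒  Cov = 79.6300 / 6 = 13.2717
Σ(R_m − R̄_m)² = 40.1800  ⇒  Var(R_m) = 40.1800 / 6 = 6.6967
β = Cov / Var(R_m) = 13.2717 / 6.6967 = 1.9818

1.982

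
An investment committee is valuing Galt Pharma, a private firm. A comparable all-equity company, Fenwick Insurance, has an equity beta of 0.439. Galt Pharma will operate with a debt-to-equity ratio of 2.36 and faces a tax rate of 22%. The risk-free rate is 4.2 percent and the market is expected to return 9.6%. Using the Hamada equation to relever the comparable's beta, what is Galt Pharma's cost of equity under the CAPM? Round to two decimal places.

10.93%

β_L = β_U × [1 + (1 − t)(D/E)] = 0.439 × [1 + (1 − 0.22) × 2.36]
    = 0.439 × [1 + 0.78 × 2.36] = 0.439 × 2.8408 = 1.2471
MRP = 9.6% − 4.2% = 5.40%
E(R) = R_f + β_L × MRP = 4.2% + 1.2471 × 5.4% = 10.93%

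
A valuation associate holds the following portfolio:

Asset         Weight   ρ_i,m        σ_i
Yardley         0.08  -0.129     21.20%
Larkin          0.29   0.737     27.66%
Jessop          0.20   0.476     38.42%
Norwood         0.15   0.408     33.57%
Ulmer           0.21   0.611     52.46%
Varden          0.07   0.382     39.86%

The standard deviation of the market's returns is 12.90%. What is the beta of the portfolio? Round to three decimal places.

β_Yardley = -0.129 × 21.20% / 12.90% = -0.2120
β_Larkin = 0.737 × 27.66% / 12.90% = 1.5803
β_Jessop = 0.476 × 38.42% / 12.90% = 1.4177
β_Norwood = 0.408 × 33.57% / 12.90% = 1.0617
β_Ulmer = 0.611 × 52.46% / 12.90% = 2.4847
β_Varden = 0.382 × 39.86% / 12.90% = 1.1804
β_P = Σ w_i β_i = 0.08×-0.2120 + 0.29×1.5803 + 0.20×1.4177 + 0.15×1.0617 + 0.21×2.4847 + 0.07×1.1804 = 1.4885

1.489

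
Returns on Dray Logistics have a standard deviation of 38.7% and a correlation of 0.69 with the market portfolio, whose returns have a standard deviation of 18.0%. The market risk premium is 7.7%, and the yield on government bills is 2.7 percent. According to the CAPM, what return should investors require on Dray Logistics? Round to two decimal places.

β = ρ × σ_i / σ_m = 0.69 × 38.7% / 18.0% = 1.4835
E(R) = 2.7% + 1.4835 × 7.7% = 14.12%

14.12%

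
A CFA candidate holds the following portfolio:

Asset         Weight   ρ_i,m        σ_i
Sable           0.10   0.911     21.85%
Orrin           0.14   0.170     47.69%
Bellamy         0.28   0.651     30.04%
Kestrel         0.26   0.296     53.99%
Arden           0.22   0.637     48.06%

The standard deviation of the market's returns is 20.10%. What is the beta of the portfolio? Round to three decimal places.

0.970

β_Sable = 0.911 × 21.85% / 20.10% = 0.9903
β_Orrin = 0.170 × 47.69% / 20.10% = 0.4033
β_Bellamy = 0.651 × 30.04% / 20.10% = 0.9729
β_Kestrel = 0.296 × 53.99% / 20.10% = 0.7951
β_Arden = 0.637 × 48.06% / 20.10% = 1.5231
β_P = Σ w_i β_i = 0.10×0.9903 + 0.14×0.4033 + 0.28×0.9729 + 0.26×0.7951 + 0.22×1.5231 = 0.9697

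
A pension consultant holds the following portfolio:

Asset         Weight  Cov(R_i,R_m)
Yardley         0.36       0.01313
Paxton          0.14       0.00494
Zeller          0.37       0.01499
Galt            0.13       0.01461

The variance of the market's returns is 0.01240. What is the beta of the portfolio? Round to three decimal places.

1.037

β_Yardley = 0.01313 / 0.01240 = 1.0589
β_Paxton = 0.00494 / 0.01240 = 0.3984
β_Zeller = 0.01499 / 0.01240 = 1.2089
β_Galt = 0.01461 / 0.01240 = 1.1782
β_P = Σ w_i β_i = 0.36×1.0589 + 0.14×0.3984 + 0.37×1.2089 + 0.13×1.1782 = 1.0374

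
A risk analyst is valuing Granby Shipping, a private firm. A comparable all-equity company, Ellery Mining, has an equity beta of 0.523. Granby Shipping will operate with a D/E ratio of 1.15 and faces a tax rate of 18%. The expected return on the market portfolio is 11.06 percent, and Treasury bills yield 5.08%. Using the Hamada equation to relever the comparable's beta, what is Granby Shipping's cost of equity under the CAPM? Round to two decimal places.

β_L = β_U × [1 + (1 − t)(D/E)] = 0.523 × [1 + (1 − 0.18) × 1.15]
    = 0.523 × [1 + 0.82 × 1.15] = 0.523 × 1.9430 = 1.0162
MRP = 11.06% − 5.08% = 5.98%
E(R) = R_f + β_L × MRP = 5.08% + 1.0162 × 5.98% = 11.16%

11.16%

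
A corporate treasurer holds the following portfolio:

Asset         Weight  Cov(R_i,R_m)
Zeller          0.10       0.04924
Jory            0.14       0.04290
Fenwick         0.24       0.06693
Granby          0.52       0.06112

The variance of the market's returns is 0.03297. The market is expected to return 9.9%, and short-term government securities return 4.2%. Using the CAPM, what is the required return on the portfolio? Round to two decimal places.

β_Zeller = 0.04924 / 0.03297 = 1.4935
β_Jory = 0.04290 / 0.03297 = 1.3012
β_Fenwick = 0.06693 / 0.03297 = 2.0300
β_Granby = 0.06112 / 0.03297 = 1.8538
β_P = Σ w_i β_i = 0.10×1.4935 + 0.14×1.3012 + 0.24×2.0300 + 0.52×1.8538 = 1.7827
MRP = 9.9% − 4.2% = 5.70%
E(R_P) = R_f + β_P × MRP = 4.2% + 1.7827 × 5.7% = 14.36%

14.36%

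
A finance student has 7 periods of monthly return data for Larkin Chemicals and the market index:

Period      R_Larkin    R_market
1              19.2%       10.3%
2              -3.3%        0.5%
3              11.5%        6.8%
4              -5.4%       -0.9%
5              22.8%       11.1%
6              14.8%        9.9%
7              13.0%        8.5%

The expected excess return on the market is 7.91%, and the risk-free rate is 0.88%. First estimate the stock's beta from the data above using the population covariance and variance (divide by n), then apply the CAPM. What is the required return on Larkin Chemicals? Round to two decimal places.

18.16%

Mean R_i = (19.2 − 3.3 + 11.5 − 5.4 + 22.8 + 14.8 + 13.0) / 7 = 10.3714%
Mean R_m = (10.3 + 0.5 + 6.8 − 0.9 + 11.1 + 9.9 + 8.5) / 7 = 6.6000%
Σ(R_i − R̄_i)(R_m − R̄_m) = 310.1100  ⇒  Cov = 310.1100 / 7 = 44.3014
Σ(R_m − R̄_m)² = 141.9400  ⇒  Var(R_m) = 141.9400 / 7 = 20.2771
β = Cov / Var(R_m) = 44.3014 / 20.2771 = 2.1848
E(R) = R_f + β × MRP = 0.88% + 2.1848 × 7.91% = 18.16%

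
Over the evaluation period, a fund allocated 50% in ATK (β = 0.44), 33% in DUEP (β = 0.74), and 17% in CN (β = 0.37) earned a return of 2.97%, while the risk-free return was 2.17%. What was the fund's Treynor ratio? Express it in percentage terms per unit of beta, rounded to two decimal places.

β_P = 0.50×0.44 + 0.33×0.74 + 0.17×0.37 = 0.5271
Treynor = (R_P − R_f) / β_P = (2.97% − 2.17%) / 0.5271 = 0.80% / 0.5271 = 1.52%

1.52%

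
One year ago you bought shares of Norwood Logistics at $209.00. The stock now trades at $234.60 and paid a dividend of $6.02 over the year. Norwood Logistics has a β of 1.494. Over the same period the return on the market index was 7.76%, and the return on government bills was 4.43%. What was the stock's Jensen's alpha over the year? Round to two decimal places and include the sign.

Realised HPR = (P1 + D1 − P0) / P0 = (234.60 + 6.02 − 209.00) / 209.00 = 31.62 / 209.00 = 15.1292%
MRP = 7.76% − 4.43% = 3.33%
CAPM required = R_f + β·MRP = 4.43% + 1.494 × 3.33% = 9.40502%
α = realised − required = 15.1292% − 9.40502% = +5.72%

+5.72%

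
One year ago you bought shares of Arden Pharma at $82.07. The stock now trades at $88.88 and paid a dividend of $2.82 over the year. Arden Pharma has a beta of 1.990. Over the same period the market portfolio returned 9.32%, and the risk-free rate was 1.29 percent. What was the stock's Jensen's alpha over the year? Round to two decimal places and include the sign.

-5.54%

Realised HPR = (P1 + D1 − P0) / P0 = (88.88 + 2.82 − 82.07) / 82.07 = 9.63 / 82.07 = 11.7339%
MRP = 9.32% − 1.29% = 8.03%
CAPM required = R_f + β·MRP = 1.29% + 1.990 × 8.03% = 17.26970%
α = realised − required = 11.7339% − 17.26970% = -5.54%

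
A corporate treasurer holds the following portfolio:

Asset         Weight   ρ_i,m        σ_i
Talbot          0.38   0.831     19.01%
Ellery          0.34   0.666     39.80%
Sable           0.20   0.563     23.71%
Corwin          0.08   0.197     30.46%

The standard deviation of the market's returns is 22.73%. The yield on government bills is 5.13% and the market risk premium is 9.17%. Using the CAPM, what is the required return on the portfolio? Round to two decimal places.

12.46%

β_Talbot = 0.831 × 19.01% / 22.73% = 0.6950
β_Ellery = 0.666 × 39.80% / 22.73% = 1.1662
β_Sable = 0.563 × 23.71% / 22.73% = 0.5873
β_Corwin = 0.197 × 30.46% / 22.73% = 0.2640
β_P = Σ w_i β_i = 0.38×0.6950 + 0.34×1.1662 + 0.20×0.5873 + 0.08×0.2640 = 0.7992
E(R_P) = R_f + β_P × MRP = 5.13% + 0.7992 × 9.17% = 12.46%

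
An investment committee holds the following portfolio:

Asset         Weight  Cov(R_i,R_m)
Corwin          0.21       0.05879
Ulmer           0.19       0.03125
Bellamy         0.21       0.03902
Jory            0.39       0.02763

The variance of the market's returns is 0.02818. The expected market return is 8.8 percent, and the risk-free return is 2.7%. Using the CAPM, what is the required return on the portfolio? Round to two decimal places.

β_Corwin = 0.05879 / 0.02818 = 2.0862
β_Ulmer = 0.03125 / 0.02818 = 1.1089
β_Bellamy = 0.03902 / 0.02818 = 1.3847
β_Jory = 0.02763 / 0.02818 = 0.9805
β_P = Σ w_i β_i = 0.21×2.0862 + 0.19×1.1089 + 0.21×1.3847 + 0.39×0.9805 = 1.3220
MRP = 8.8% − 2.7% = 6.10%
E(R_P) = R_f + β_P × MRP = 2.7% + 1.3220 × 6.1% = 10.76%

10.76%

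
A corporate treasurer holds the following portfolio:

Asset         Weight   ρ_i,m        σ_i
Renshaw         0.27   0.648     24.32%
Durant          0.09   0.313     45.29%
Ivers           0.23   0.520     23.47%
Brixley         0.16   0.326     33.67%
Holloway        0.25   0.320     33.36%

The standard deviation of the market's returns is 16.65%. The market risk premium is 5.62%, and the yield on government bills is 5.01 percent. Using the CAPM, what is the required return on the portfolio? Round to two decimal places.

9.32%

β_Renshaw = 0.648 × 24.32% / 16.65% = 0.9465
β_Durant = 0.313 × 45.29% / 16.65% = 0.8514
β_Ivers = 0.520 × 23.47% / 16.65% = 0.7330
β_Brixley = 0.326 × 33.67% / 16.65% = 0.6592
β_Holloway = 0.320 × 33.36% / 16.65% = 0.6412
β_P = Σ w_i β_i = 0.27×0.9465 + 0.09×0.8514 + 0.23×0.7330 + 0.16×0.6592 + 0.25×0.6412 = 0.7665
E(R_P) = R_f + β_P × MRP = 5.01% + 0.7665 × 5.62% = 9.32%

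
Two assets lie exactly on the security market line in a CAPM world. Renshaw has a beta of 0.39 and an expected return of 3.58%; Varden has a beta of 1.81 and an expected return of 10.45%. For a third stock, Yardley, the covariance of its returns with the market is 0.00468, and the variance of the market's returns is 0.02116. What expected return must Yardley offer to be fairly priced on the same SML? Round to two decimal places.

MRP = (10.45% − 3.58%) / (1.81 − 0.39) = 4.8380%
R_f = 3.58% − 0.39 × 4.8380% = 1.6932%
β_Yardley = Cov / Var(R_m) = 0.00468 / 0.02116 = 0.2212
E(R_Yardley) = R_f + β × MRP = 1.6932% + 0.2212 × 4.8380% = 2.76%

2.76%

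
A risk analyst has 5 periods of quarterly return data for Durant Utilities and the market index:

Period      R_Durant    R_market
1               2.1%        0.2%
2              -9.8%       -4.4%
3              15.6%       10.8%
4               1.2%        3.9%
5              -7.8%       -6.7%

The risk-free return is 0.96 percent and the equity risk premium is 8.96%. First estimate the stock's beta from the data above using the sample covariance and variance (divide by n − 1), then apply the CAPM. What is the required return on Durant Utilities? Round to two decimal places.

13.38%

Mean R_i = (2.1 − 9.8 + 15.6 + 1.2 − 7.8) / 5 = 0.2600%
Mean R_m = (0.2 − 4.4 + 10.8 + 3.9 − 6.7) / 5 = 0.7600%
Σ(R_i − R̄_i)(R_m − R̄_m) = 267.9720  ⇒  Cov = 267.9720 / 4 = 66.9930
Σ(R_m − R̄_m)² = 193.2520  ⇒  Var(R_m) = 193.2520 / 4 = 48.3130
β = Cov / Var(R_m) = 66.9930 / 48.3130 = 1.3866
E(R) = R_f + β × MRP = 0.96% + 1.3866 × 8.96% = 13.38%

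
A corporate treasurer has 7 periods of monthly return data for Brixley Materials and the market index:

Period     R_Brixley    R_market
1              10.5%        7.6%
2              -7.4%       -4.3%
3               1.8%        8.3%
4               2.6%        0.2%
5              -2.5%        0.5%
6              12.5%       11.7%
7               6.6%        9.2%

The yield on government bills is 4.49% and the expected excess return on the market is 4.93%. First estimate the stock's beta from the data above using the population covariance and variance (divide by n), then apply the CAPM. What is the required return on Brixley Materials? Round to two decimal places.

9.63%

Mean R_i = (10.5 − 7.4 + 1.8 + 2.6 − 2.5 + 12.5 + 6.6) / 7 = 3.4429%
Mean R_m = (7.6 − 4.3 + 8.3 + 0.2 + 0.5 + 11.7 + 9.2) / 7 = 4.7429%
Σ(R_i − R̄_i)(R_m − R̄_m) = 218.4971  ⇒  Cov = 218.4971 / 7 = 31.2139
Σ(R_m − R̄_m)² = 209.4971  ⇒  Var(R_m) = 209.4971 / 7 = 29.9282
β = Cov / Var(R_m) = 31.2139 / 29.9282 = 1.0430
E(R) = R_f + β × MRP = 4.49% + 1.0430 × 4.93% = 9.63%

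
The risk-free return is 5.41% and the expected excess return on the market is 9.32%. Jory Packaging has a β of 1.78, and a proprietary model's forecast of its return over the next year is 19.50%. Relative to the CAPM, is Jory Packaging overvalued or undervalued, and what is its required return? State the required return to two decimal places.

Overvalued; required return 22.00%

Required return = R_f + β·MRP = 5.41% + 1.78 × 9.32% = 22.00%
Forecast 19.50% < required 22.00% → the stock plots below the SML → overvalued.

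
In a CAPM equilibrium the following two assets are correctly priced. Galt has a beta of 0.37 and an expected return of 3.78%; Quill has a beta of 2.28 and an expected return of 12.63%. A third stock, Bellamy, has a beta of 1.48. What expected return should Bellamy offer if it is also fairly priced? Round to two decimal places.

8.92%

MRP (SML slope) = (12.63% − 3.78%) / (2.28 − 0.37) = 8.85% / 1.91 = 4.6335%
R_f (intercept) = 3.78% − 0.37 × 4.6335% = 2.0656%
E(R_Bellamy) = R_f + β × MRP = 2.0656% + 1.48 × 4.6335% = 8.92%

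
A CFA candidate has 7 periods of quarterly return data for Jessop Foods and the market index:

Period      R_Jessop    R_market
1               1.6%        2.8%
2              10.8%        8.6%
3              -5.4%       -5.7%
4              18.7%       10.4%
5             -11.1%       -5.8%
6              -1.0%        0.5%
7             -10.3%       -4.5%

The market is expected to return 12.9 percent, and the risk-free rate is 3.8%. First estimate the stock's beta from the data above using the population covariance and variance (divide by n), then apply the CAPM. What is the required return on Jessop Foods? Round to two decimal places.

Mean R_i = (1.6 + 10.8 − 5.4 + 18.7 − 11.1 − 1.0 − 10.3) / 7 = 0.4714%
Mean R_m = (2.8 + 8.6 − 5.7 + 10.4 − 5.8 + 0.5 − 4.5) / 7 = 0.9000%
Σ(R_i − R̄_i)(R_m − R̄_m) = 429.8800  ⇒  Cov = 429.8800 / 7 = 61.4114
Σ(R_m − R̄_m)² = 270.9200  ⇒  Var(R_m) = 270.9200 / 7 = 38.7029
β = Cov / Var(R_m) = 61.4114 / 38.7029 = 1.5867
MRP = 12.9% − 3.8% = 9.10%
E(R) = R_f + β × MRP = 3.8% + 1.5867 × 9.1% = 18.24%

18.24%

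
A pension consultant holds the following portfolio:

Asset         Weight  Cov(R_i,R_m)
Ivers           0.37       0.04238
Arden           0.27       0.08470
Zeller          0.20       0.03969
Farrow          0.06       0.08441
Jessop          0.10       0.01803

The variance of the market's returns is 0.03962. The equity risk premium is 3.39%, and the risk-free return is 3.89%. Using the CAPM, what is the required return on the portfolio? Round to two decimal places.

8.46%

β_Ivers = 0.04238 / 0.03962 = 1.0697
β_Arden = 0.08470 / 0.03962 = 2.1378
β_Zeller = 0.03969 / 0.03962 = 1.0018
β_Farrow = 0.08441 / 0.03962 = 2.1305
β_Jessop = 0.01803 / 0.03962 = 0.4551
β_P = Σ w_i β_i = 0.37×1.0697 + 0.27×2.1378 + 0.20×1.0018 + 0.06×2.1305 + 0.10×0.4551 = 1.3467
E(R_P) = R_f + β_P × MRP = 3.89% + 1.3467 × 3.39% = 8.46%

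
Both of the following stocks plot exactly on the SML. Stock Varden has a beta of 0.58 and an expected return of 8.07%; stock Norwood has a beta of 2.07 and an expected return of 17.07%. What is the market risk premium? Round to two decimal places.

6.04%

Both satisfy E(R) = R_f + β·MRP, so the slope of the SML is
MRP = (17.07% − 8.07%) / (2.07 − 0.58) = 9.00% / 1.49 = 6.0403%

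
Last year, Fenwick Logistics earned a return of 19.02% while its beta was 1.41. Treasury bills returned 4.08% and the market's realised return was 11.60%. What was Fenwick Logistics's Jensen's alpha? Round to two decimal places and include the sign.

+4.34%

Market excess return = 11.60% − 4.08% = 7.52%
CAPM benchmark = R_f + β(R_m − R_f) = 4.08% + 1.41 × 7.52% = 14.6832%
α = actual − benchmark = 19.02% − 14.6832% = +4.34%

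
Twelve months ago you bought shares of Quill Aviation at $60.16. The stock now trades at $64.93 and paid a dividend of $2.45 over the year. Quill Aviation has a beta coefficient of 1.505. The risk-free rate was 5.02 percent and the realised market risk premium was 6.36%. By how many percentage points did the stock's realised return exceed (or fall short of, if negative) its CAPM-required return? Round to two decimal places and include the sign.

-2.59%

Realised HPR = (P1 + D1 − P0) / P0 = (64.93 + 2.45 − 60.16) / 60.16 = 7.22 / 60.16 = 12.0013%
CAPM required = R_f + β·MRP = 5.02% + 1.505 × 6.36% = 14.59180%
α = realised − required = 12.0013% − 14.59180% = -2.59%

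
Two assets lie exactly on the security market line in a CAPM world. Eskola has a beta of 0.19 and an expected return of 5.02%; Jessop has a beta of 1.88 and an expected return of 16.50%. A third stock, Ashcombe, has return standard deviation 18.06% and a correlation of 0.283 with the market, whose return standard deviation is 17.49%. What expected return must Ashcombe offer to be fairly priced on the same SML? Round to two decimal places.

MRP = (16.50% − 5.02%) / (1.88 − 0.19) = 6.7929%
R_f = 5.02% − 0.19 × 6.7929% = 3.7293%
β_Ashcombe = ρ·σ_i/σ_m = 0.283 × 18.06 / 17.49 = 0.2922
E(R_Ashcombe) = R_f + β × MRP = 3.7293% + 0.2922 × 6.7929% = 5.71%

5.71%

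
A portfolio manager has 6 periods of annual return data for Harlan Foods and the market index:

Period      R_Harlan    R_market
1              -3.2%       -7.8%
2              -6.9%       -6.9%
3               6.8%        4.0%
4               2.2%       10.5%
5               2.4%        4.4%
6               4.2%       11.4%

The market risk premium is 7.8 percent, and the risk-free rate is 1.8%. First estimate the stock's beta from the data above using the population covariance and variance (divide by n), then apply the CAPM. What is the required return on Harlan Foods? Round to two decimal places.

5.59%

Mean R_i = (-3.2 − 6.9 + 6.8 + 2.2 + 2.4 + 4.2) / 6 = 0.9167%
Mean R_m = (-7.8 − 6.9 + 4.0 + 10.5 + 4.4 + 11.4) / 6 = 2.6000%
Σ(R_i − R̄_i)(R_m − R̄_m) = 167.0100  ⇒  Cov = 167.0100 / 6 = 27.8350
Σ(R_m − R̄_m)² = 343.4600  ⇒  Var(R_m) = 343.4600 / 6 = 57.2433
β = Cov / Var(R_m) = 27.8350 / 57.2433 = 0.4863
E(R) = R_f + β × MRP = 1.8% + 0.4863 × 7.8% = 5.59%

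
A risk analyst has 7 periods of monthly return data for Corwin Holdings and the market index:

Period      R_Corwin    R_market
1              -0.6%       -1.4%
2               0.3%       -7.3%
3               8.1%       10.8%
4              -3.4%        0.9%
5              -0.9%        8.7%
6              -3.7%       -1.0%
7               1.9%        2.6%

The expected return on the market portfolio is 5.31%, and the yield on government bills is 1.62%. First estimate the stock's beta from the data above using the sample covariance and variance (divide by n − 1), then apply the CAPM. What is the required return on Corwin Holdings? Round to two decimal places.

Mean R_i = (-0.6 + 0.3 + 8.1 − 3.4 − 0.9 − 3.7 + 1.9) / 7 = 0.2429%
Mean R_m = (-1.4 − 7.3 + 10.8 + 0.9 + 8.7 − 1.0 + 2.6) / 7 = 1.9000%
Σ(R_i − R̄_i)(R_m − R̄_m) = 80.6500  ⇒  Cov = 80.6500 / 6 = 13.4417
Σ(R_m − R̄_m)² = 230.8800  ⇒  Var(R_m) = 230.8800 / 6 = 38.4800
β = Cov / Var(R_m) = 13.4417 / 38.4800 = 0.3493
MRP = 5.31% − 1.62% = 3.69%
E(R) = R_f + β × MRP = 1.62% + 0.3493 × 3.69% = 2.91%

2.91%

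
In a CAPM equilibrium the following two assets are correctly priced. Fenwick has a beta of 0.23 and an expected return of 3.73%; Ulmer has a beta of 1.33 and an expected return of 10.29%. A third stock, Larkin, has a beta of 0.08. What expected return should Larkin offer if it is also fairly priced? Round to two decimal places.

MRP (SML slope) = (10.29% − 3.73%) / (1.33 − 0.23) = 6.56% / 1.10 = 5.9636%
R_f (intercept) = 3.73% − 0.23 × 5.9636% = 2.3584%
E(R_Larkin) = R_f + β × MRP = 2.3584% + 0.08 × 5.9636% = 2.84%

2.84%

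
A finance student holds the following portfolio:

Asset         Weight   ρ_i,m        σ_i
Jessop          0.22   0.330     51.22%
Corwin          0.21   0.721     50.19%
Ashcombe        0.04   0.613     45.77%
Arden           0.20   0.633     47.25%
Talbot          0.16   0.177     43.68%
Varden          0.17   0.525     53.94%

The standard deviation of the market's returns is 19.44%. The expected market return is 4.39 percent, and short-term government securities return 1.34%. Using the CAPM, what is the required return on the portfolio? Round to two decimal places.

5.18%

β_Jessop = 0.330 × 51.22% / 19.44% = 0.8695
β_Corwin = 0.721 × 50.19% / 19.44% = 1.8615
β_Ashcombe = 0.613 × 45.77% / 19.44% = 1.4433
β_Arden = 0.633 × 47.25% / 19.44% = 1.5385
β_Talbot = 0.177 × 43.68% / 19.44% = 0.3977
β_Varden = 0.525 × 53.94% / 19.44% = 1.4567
β_P = Σ w_i β_i = 0.22×0.8695 + 0.21×1.8615 + 0.04×1.4433 + 0.20×1.5385 + 0.16×0.3977 + 0.17×1.4567 = 1.2589
MRP = 4.39% − 1.34% = 3.05%
E(R_P) = R_f + β_P × MRP = 1.34% + 1.2589 × 3.05% = 5.18%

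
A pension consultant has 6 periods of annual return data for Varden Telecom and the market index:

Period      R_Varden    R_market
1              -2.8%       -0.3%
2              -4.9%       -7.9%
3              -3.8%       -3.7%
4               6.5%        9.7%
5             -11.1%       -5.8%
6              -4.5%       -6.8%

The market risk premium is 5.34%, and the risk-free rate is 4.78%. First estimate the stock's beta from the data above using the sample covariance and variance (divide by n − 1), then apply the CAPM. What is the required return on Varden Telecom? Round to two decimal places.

8.80%

Mean R_i = (-2.8 − 4.9 − 3.8 + 6.5 − 11.1 − 4.5) / 6 = -3.4333%
Mean R_m = (-0.3 − 7.9 − 3.7 + 9.7 − 5.8 − 6.8) / 6 = -2.4667%
Σ(R_i − R̄_i)(R_m − R̄_m) = 160.8267  ⇒  Cov = 160.8267 / 5 = 32.1653
Σ(R_m − R̄_m)² = 213.6533  ⇒  Var(R_m) = 213.6533 / 5 = 42.7307
β = Cov / Var(R_m) = 32.1653 / 42.7307 = 0.7527
E(R) = R_f + β × MRP = 4.78% + 0.7527 × 5.34% = 8.80%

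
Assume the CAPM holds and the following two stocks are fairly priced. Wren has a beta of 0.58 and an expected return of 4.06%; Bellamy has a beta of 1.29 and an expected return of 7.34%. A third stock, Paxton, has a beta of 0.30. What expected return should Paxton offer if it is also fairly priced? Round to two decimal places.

MRP (SML slope) = (7.34% − 4.06%) / (1.29 − 0.58) = 3.28% / 0.71 = 4.6197%
R_f (intercept) = 4.06% − 0.58 × 4.6197% = 1.3806%
E(R_Paxton) = R_f + β × MRP = 1.3806% + 0.30 × 4.6197% = 2.77%

2.77%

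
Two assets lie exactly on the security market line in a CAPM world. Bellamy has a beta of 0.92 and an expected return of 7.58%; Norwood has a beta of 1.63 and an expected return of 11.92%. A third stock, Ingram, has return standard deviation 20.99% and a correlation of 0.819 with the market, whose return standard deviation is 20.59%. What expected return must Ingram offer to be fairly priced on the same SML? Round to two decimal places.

7.06%

MRP = (11.92% − 7.58%) / (1.63 − 0.92) = 6.1127%
R_f = 7.58% − 0.92 × 6.1127% = 1.9563%
β_Ingram = ρ·σ_i/σ_m = 0.819 × 20.99 / 20.59 = 0.8349
E(R_Ingram) = R_f + β × MRP = 1.9563% + 0.8349 × 6.1127% = 7.06%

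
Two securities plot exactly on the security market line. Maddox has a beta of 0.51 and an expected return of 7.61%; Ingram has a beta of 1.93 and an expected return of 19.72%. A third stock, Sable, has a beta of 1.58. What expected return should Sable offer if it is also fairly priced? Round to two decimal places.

MRP (SML slope) = (19.72% − 7.61%) / (1.93 − 0.51) = 12.11% / 1.42 = 8.5282%
R_f (intercept) = 7.61% − 0.51 × 8.5282% = 3.2606%
E(R_Sable) = R_f + β × MRP = 3.2606% + 1.58 × 8.5282% = 16.74%

16.74%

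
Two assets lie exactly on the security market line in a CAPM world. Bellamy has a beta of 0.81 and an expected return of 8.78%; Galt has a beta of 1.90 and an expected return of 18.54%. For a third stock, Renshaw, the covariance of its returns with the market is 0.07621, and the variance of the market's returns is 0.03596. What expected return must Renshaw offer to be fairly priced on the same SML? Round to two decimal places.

MRP = (18.54% − 8.78%) / (1.90 − 0.81) = 8.9541%
R_f = 8.78% − 0.81 × 8.9541% = 1.5272%
β_Renshaw = Cov / Var(R_m) = 0.07621 / 0.03596 = 2.1193
E(R_Renshaw) = R_f + β × MRP = 1.5272% + 2.1193 × 8.9541% = 20.50%

20.50%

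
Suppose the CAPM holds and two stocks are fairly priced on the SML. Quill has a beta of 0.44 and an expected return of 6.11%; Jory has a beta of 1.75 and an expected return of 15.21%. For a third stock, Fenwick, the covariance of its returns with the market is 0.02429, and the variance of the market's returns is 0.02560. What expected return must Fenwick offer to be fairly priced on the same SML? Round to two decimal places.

9.64%

MRP = (15.21% − 6.11%) / (1.75 − 0.44) = 6.9466%
R_f = 6.11% − 0.44 × 6.9466% = 3.0535%
β_Fenwick = Cov / Var(R_m) = 0.02429 / 0.02560 = 0.9488
E(R_Fenwick) = R_f + β × MRP = 3.0535% + 0.9488 × 6.9466% = 9.64%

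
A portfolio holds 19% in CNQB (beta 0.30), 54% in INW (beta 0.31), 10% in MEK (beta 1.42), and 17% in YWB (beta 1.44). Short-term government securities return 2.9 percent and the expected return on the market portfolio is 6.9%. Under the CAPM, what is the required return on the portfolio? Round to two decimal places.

5.34%

β_P = Σ w_i β_i = 0.19×0.30 + 0.54×0.31 + 0.10×1.42 + 0.17×1.44 = 0.6112
MRP = 6.9% − 2.9% = 4.00%
E(R_P) = R_f + β_P × MRP = 2.9% + 0.6112 × 4.0% = 5.34%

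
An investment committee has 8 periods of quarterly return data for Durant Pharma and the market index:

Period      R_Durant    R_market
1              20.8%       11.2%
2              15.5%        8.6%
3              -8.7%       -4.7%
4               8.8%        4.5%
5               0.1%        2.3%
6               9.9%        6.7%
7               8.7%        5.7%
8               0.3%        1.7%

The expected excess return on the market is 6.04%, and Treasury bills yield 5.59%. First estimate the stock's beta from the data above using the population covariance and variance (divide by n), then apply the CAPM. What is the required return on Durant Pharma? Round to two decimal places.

Mean R_i = (20.8 + 15.5 − 8.7 + 8.8 + 0.1 + 9.9 + 8.7 + 0.3) / 8 = 6.9250%
Mean R_m = (11.2 + 8.6 − 4.7 + 4.5 + 2.3 + 6.7 + 5.7 + 1.7) / 8 = 4.5000%
Σ(R_i − R̄_i)(R_m − R̄_m) = 314.1100  ⇒  Cov = 314.1100 / 8 = 39.2638
Σ(R_m − R̄_m)² = 165.3000  ⇒  Var(R_m) = 165.3000 / 8 = 20.6625
β = Cov / Var(R_m) = 39.2638 / 20.6625 = 1.9002
E(R) = R_f + β × MRP = 5.59% + 1.9002 × 6.04% = 17.07%

17.07%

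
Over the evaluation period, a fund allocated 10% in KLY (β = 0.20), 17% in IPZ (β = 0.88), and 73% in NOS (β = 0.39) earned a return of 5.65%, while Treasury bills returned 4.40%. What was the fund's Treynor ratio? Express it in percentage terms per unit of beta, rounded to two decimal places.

β_P = 0.10×0.20 + 0.17×0.88 + 0.73×0.39 = 0.4543
Treynor = (R_P − R_f) / β_P = (5.65% − 4.40%) / 0.4543 = 1.25% / 0.4543 = 2.75%

2.75%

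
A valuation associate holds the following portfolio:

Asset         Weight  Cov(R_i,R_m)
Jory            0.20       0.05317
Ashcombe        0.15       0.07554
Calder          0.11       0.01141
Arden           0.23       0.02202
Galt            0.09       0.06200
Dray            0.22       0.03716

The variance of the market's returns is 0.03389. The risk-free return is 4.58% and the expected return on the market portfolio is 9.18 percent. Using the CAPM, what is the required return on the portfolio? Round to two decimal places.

10.29%

β_Jory = 0.05317 / 0.03389 = 1.5689
β_Ashcombe = 0.07554 / 0.03389 = 2.2290
β_Calder = 0.01141 / 0.03389 = 0.3367
β_Arden = 0.02202 / 0.03389 = 0.6497
β_Galt = 0.06200 / 0.03389 = 1.8294
β_Dray = 0.03716 / 0.03389 = 1.0965
β_P = Σ w_i β_i = 0.20×1.5689 + 0.15×2.2290 + 0.11×0.3367 + 0.23×0.6497 + 0.09×1.8294 + 0.22×1.0965 = 1.2405
MRP = 9.18% − 4.58% = 4.60%
E(R_P) = R_f + β_P × MRP = 4.58% + 1.2405 × 4.60% = 10.29%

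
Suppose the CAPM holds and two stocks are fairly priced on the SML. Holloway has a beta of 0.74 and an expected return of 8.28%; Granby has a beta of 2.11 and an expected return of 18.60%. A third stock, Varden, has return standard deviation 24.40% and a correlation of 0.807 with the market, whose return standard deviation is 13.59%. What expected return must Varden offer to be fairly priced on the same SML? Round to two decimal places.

MRP = (18.60% − 8.28%) / (2.11 − 0.74) = 7.5328%
R_f = 8.28% − 0.74 × 7.5328% = 2.7057%
β_Varden = ρ·σ_i/σ_m = 0.807 × 24.40 / 13.59 = 1.4489
E(R_Varden) = R_f + β × MRP = 2.7057% + 1.4489 × 7.5328% = 13.62%

13.62%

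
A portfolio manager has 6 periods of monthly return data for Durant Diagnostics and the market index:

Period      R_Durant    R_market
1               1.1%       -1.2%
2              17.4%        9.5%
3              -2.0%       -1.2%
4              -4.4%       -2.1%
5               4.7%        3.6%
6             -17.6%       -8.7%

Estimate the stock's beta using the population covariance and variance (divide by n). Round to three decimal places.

1.856

Mean R_i = (1.1 + 17.4 − 2.0 − 4.4 + 4.7 − 17.6) / 6 = -0.1333%
Mean R_m = (-1.2 + 9.5 − 1.2 − 2.1 + 3.6 − 8.7) / 6 = -0.0167%
Σ(R_i − R̄_i)(R_m − R̄_m) = 345.6467  ⇒  Cov = 345.6467 / 6 = 57.6078
Σ(R_m − R̄_m)² = 186.1883  ⇒  Var(R_m) = 186.1883 / 6 = 31.0314
β = Cov / Var(R_m) = 57.6078 / 31.0314 = 1.8564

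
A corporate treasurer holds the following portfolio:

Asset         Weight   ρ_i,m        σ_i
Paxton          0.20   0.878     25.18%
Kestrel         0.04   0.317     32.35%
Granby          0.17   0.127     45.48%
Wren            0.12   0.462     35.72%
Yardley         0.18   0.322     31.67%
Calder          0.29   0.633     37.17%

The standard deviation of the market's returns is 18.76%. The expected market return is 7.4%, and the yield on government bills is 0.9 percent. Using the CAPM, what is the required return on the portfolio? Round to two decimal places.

β_Paxton = 0.878 × 25.18% / 18.76% = 1.1785
β_Kestrel = 0.317 × 32.35% / 18.76% = 0.5466
β_Granby = 0.127 × 45.48% / 18.76% = 0.3079
β_Wren = 0.462 × 35.72% / 18.76% = 0.8797
β_Yardley = 0.322 × 31.67% / 18.76% = 0.5436
β_Calder = 0.633 × 37.17% / 18.76% = 1.2542
β_P = Σ w_i β_i = 0.20×1.1785 + 0.04×0.5466 + 0.17×0.3079 + 0.12×0.8797 + 0.18×0.5436 + 0.29×1.2542 = 0.8770
MRP = 7.4% − 0.9% = 6.50%
E(R_P) = R_f + β_P × MRP = 0.9% + 0.8770 × 6.5% = 6.60%

6.60%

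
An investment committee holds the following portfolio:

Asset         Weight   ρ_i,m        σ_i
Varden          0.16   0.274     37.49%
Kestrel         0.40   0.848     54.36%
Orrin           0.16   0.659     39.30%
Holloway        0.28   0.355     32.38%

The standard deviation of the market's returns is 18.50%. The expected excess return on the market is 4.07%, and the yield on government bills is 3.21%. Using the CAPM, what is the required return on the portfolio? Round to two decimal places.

β_Varden = 0.274 × 37.49% / 18.50% = 0.5553
β_Kestrel = 0.848 × 54.36% / 18.50% = 2.4917
β_Orrin = 0.659 × 39.30% / 18.50% = 1.3999
β_Holloway = 0.355 × 32.38% / 18.50% = 0.6213
β_P = Σ w_i β_i = 0.16×0.5553 + 0.40×2.4917 + 0.16×1.3999 + 0.28×0.6213 = 1.4835
E(R_P) = R_f + β_P × MRP = 3.21% + 1.4835 × 4.07% = 9.25%

9.25%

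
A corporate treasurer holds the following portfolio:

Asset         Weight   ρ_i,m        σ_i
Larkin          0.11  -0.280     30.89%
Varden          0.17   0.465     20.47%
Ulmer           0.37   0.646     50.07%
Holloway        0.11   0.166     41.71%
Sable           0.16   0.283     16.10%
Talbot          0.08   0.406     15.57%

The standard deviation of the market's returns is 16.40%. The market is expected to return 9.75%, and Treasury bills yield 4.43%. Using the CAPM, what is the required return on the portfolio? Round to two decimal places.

9.18%

β_Larkin = -0.280 × 30.89% / 16.40% = -0.5274
β_Varden = 0.465 × 20.47% / 16.40% = 0.5804
β_Ulmer = 0.646 × 50.07% / 16.40% = 1.9723
β_Holloway = 0.166 × 41.71% / 16.40% = 0.4222
β_Sable = 0.283 × 16.10% / 16.40% = 0.2778
β_Talbot = 0.406 × 15.57% / 16.40% = 0.3855
β_P = Σ w_i β_i = 0.11×-0.5274 + 0.17×0.5804 + 0.37×1.9723 + 0.11×0.4222 + 0.16×0.2778 + 0.08×0.3855 = 0.8921
MRP = 9.75% − 4.43% = 5.32%
E(R_P) = R_f + β_P × MRP = 4.43% + 0.8921 × 5.32% = 9.18%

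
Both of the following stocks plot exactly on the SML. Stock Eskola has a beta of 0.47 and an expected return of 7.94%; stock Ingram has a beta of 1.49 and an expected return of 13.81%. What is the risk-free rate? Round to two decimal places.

5.24%

Both satisfy E(R) = R_f + β·MRP, so the slope of the SML is
MRP = (13.81% − 7.94%) / (1.49 − 0.47) = 5.87% / 1.02 = 5.7549%
R_f = E(R_Eskola) − β_Eskola·MRP = 7.94% − 0.47 × 5.7549% = 5.2352%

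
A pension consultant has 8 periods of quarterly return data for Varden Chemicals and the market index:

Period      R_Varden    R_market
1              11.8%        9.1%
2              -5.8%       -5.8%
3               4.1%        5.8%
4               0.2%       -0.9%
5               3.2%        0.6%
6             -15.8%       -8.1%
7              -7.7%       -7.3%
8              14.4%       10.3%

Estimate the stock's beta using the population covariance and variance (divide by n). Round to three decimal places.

Mean R_i = (11.8 − 5.8 + 4.1 + 0.2 + 3.2 − 15.8 − 7.7 + 14.4) / 8 = 0.5500%
Mean R_m = (9.1 − 5.8 + 5.8 − 0.9 + 0.6 − 8.1 − 7.3 + 10.3) / 8 = 0.4625%
Σ(R_i − R̄_i)(R_m − R̄_m) = 497.0150  ⇒  Cov = 497.0150 / 8 = 62.1269
Σ(R_m − R̄_m)² = 374.5388  ⇒  Var(R_m) = 374.5388 / 8 = 46.8174
β = Cov / Var(R_m) = 62.1269 / 46.8174 = 1.3270

1.327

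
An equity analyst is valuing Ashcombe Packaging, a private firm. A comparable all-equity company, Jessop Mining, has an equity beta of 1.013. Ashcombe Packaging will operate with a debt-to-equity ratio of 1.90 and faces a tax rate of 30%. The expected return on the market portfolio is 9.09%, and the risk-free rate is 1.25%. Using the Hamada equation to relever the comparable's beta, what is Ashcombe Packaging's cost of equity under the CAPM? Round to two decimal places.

β_L = β_U × [1 + (1 − t)(D/E)] = 1.013 × [1 + (1 − 0.30) × 1.90]
    = 1.013 × [1 + 0.70 × 1.90] = 1.013 × 2.3300 = 2.3603
MRP = 9.09% − 1.25% = 7.84%
E(R) = R_f + β_L × MRP = 1.25% + 2.3603 × 7.84% = 19.75%

19.75%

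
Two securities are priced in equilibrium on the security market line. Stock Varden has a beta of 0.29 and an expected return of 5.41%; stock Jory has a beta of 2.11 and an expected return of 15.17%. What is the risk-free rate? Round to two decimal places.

3.85%

Both satisfy E(R) = R_f + β·MRP, so the slope of the SML is
MRP = (15.17% − 5.41%) / (2.11 − 0.29) = 9.76% / 1.82 = 5.3626%
R_f = E(R_Varden) − β_Varden·MRP = 5.41% − 0.29 × 5.3626% = 3.8548%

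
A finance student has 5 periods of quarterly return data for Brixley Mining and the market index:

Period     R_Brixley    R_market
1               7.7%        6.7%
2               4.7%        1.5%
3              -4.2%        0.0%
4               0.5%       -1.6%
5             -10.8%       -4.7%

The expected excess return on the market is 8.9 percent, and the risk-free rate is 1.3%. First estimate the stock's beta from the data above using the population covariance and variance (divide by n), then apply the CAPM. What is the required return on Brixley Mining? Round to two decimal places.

15.00%

Mean R_i = (7.7 + 4.7 − 4.2 + 0.5 − 10.8) / 5 = -0.4200%
Mean R_m = (6.7 + 1.5 + 0.0 − 1.6 − 4.7) / 5 = 0.3800%
Σ(R_i − R̄_i)(R_m − R̄_m) = 109.3980  ⇒  Cov = 109.3980 / 5 = 21.8796
Σ(R_m − R̄_m)² = 71.0680  ⇒  Var(R_m) = 71.0680 / 5 = 14.2136
β = Cov / Var(R_m) = 21.8796 / 14.2136 = 1.5393
E(R) = R_f + β × MRP = 1.3% + 1.5393 × 8.9% = 15.00%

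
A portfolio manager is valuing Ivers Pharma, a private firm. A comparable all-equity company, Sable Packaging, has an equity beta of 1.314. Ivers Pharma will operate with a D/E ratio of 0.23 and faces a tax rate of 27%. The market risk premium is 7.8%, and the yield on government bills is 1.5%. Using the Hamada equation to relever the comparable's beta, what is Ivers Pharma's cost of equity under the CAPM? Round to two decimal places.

β_L = β_U × [1 + (1 − t)(D/E)] = 1.314 × [1 + (1 − 0.27) × 0.23]
    = 1.314 × [1 + 0.73 × 0.23] = 1.314 × 1.1679 = 1.5346
E(R) = R_f + β_L × MRP = 1.5% + 1.5346 × 7.8% = 13.47%

13.47%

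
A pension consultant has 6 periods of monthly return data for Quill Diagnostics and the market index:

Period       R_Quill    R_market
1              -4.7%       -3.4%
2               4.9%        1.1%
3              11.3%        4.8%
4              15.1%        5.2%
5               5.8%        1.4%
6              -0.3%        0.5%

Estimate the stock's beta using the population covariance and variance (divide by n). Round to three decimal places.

Mean R_i = (-4.7 + 4.9 + 11.3 + 15.1 + 5.8 − 0.3) / 6 = 5.3500%
Mean R_m = (-3.4 + 1.1 + 4.8 + 5.2 + 1.4 + 0.5) / 6 = 1.6000%
Σ(R_i − R̄_i)(R_m − R̄_m) = 110.7400  ⇒  Cov = 110.7400 / 6 = 18.4567
Σ(R_m − R̄_m)² = 49.7000  ⇒  Var(R_m) = 49.7000 / 6 = 8.2833
β = Cov / Var(R_m) = 18.4567 / 8.2833 = 2.2282

2.228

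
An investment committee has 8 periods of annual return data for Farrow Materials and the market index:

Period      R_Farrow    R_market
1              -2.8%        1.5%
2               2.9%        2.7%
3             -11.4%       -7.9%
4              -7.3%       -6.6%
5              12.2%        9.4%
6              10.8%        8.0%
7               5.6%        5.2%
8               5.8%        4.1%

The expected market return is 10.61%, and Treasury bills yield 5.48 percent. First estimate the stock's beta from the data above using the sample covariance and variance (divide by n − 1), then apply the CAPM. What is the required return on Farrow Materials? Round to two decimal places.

12.18%

Mean R_i = (-2.8 + 2.9 − 11.4 − 7.3 + 12.2 + 10.8 + 5.6 + 5.8) / 8 = 1.9750%
Mean R_m = (1.5 + 2.7 − 7.9 − 6.6 + 9.4 + 8.0 + 5.2 + 4.1) / 8 = 2.0500%
Σ(R_i − R̄_i)(R_m − R̄_m) = 363.4600  ⇒  Cov = 363.4600 / 7 = 51.9229
Σ(R_m − R̄_m)² = 278.1000  ⇒  Var(R_m) = 278.1000 / 7 = 39.7286
β = Cov / Var(R_m) = 51.9229 / 39.7286 = 1.3069
MRP = 10.61% − 5.48% = 5.13%
E(R) = R_f + β × MRP = 5.48% + 1.3069 × 5.13% = 12.18%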